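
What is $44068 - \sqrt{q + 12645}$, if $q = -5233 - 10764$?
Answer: $44068 - 2 i \sqrt{838} \approx 44068.0 - 57.896 i$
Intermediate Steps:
$q = -15997$
$44068 - \sqrt{q + 12645} = 44068 - \sqrt{-15997 + 12645} = 44068 - \sqrt{-3352} = 44068 - 2 i \sqrt{838}$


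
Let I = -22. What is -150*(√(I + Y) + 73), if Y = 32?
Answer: -10950 - 150*√10 ≈ -11424.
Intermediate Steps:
-150*(√(I + Y) + 73) = -150*(√(-22 + 32) + 73) = -150*(√10 + 73) = -150*(73 + √10) = -10950 - 150*√10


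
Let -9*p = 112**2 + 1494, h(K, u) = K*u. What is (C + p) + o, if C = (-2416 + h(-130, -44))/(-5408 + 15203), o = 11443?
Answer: 290428397/29385 ≈ 9883.6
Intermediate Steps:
C = 3304/9795 (C = (-2416 - 130*(-44))/(-5408 + 15203) = (-2416 + 5720)/9795 = 3304*(1/9795) = 3304/9795 ≈ 0.33732)
p = -14038/9 (p = -(112**2 + 1494)/9 = -(12544 + 1494)/9 = -1/9*14038 = -14038/9 ≈ -1559.8)
(C + p) + o = (3304/9795 - 14038/9) + 11443 = -45824158/29385 + 11443 = 290428397/29385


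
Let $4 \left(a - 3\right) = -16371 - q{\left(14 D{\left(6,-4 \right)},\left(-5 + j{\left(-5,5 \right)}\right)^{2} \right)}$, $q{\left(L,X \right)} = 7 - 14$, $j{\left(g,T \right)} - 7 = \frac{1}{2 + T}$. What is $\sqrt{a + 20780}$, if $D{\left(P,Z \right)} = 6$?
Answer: $2 \sqrt{4173} \approx 129.2$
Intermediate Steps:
$j{\left(g,T \right)} = 7 + \frac{1}{2 + T}$
$q{\left(L,X \right)} = -7$ ($q{\left(L,X \right)} = 7 - 14 = -7$)
$a = -4088$ ($a = 3 + \frac{-16371 - -7}{4} = 3 + \frac{-16371 + 7}{4} = 3 + \frac{1}{4} \left(-16364\right) = 3 - 4091 = -4088$)
$\sqrt{a + 20780} = \sqrt{-4088 + 20780} = \sqrt{16692} = 2 \sqrt{4173}$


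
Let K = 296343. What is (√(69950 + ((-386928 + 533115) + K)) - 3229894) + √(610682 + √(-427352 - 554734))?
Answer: -3229894 + √(610682 + I*√982086) + 4*√32030 ≈ -3.2284e+6 + 0.63407*I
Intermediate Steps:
(√(69950 + ((-386928 + 533115) + K)) - 3229894) + √(610682 + √(-427352 - 554734)) = (√(69950 + ((-386928 + 533115) + 296343)) - 3229894) + √(610682 + √(-427352 - 554734)) = (√(69950 + (146187 + 296343)) - 3229894) + √(610682 + √(-982086)) = (√(69950 + 442530) - 3229894) + √(610682 + I*√982086) = (√512480 - 3229894) + √(610682 + I*√982086) = (4*√32030 - 3229894) + √(610682 + I*√982086) = (-3229894 + 4*√32030) + √(610682 + I*√982086) = -3229894 + √(610682 + I*√982086) + 4*√32030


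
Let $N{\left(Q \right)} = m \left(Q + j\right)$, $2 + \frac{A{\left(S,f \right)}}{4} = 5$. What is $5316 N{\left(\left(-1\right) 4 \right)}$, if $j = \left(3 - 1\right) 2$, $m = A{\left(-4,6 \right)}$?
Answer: $0$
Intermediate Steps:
$A{\left(S,f \right)} = 12$ ($A{\left(S,f \right)} = -8 + 4 \cdot 5 = -8 + 20 = 12$)
$m = 12$
$j = 4$ ($j = 2 \cdot 2 = 4$)
$N{\left(Q \right)} = 48 + 12 Q$ ($N{\left(Q \right)} = 12 \left(Q + 4\right) = 12 \left(4 + Q\right) = 48 + 12 Q$)
$5316 N{\left(\left(-1\right) 4 \right)} = 5316 \left(48 + 12 \left(\left(-1\right) 4\right)\right) = 5316 \left(48 + 12 \left(-4\right)\right) = 5316 \left(48 - 48\right) = 5316 \cdot 0 = 0$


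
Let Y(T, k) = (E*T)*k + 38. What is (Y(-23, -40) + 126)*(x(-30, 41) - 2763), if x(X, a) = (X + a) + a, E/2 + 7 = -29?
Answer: 179132036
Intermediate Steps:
E = -72 (E = -14 + 2*(-29) = -14 - 58 = -72)
Y(T, k) = 38 - 72*T*k (Y(T, k) = (-72*T)*k + 38 = -72*T*k + 38 = 38 - 72*T*k)
x(X, a) = X + 2*a
(Y(-23, -40) + 126)*(x(-30, 41) - 2763) = ((38 - 72*(-23)*(-40)) + 126)*((-30 + 2*41) - 2763) = ((38 - 66240) + 126)*((-30 + 82) - 2763) = (-66202 + 126)*(52 - 2763) = -66076*(-2711) = 179132036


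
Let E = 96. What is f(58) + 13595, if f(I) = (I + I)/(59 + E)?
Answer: 2107341/155 ≈ 13596.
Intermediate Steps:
f(I) = 2*I/155 (f(I) = (I + I)/(59 + 96) = (2*I)/155 = (2*I)*(1/155) = 2*I/155)
f(58) + 13595 = (2/155)*58 + 13595 = 116/155 + 13595 = 2107341/155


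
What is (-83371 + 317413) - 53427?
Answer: 180615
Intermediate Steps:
(-83371 + 317413) - 53427 = 234042 - 53427 = 180615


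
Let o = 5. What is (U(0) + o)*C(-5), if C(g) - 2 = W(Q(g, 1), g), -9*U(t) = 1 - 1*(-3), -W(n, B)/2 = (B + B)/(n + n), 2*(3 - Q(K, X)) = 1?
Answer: 82/3 ≈ 27.333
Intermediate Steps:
Q(K, X) = 5/2 (Q(K, X) = 3 - 1/2*1 = 3 - 1/2 = 5/2)
W(n, B) = -2*B/n (W(n, B) = -2*(B + B)/(n + n) = -2*2*B/(2*n) = -2*2*B*1/(2*n) = -2*B/n)
U(t) = -4/9 (U(t) = -(1 - 1*(-3))/9 = -(1 + 3)/9 = -1/9*4 = -4/9)
C(g) = 2 - 4*g/5 (C(g) = 2 - 2*g/5/2 = 2 - 2*g*2/5 = 2 - 4*g/5)
(U(0) + o)*C(-5) = (-4/9 + 5)*(2 - 4/5*(-5)) = 41*(2 + 4)/9 = (41/9)*6 = 82/3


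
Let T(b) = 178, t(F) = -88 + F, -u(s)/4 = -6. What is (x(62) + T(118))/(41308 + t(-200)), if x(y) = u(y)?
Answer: 101/20510 ≈ 0.0049244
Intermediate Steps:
u(s) = 24 (u(s) = -4*(-6) = 24)
x(y) = 24
(x(62) + T(118))/(41308 + t(-200)) = (24 + 178)/(41308 + (-88 - 200)) = 202/(41308 - 288) = 202/41020 = 202*(1/41020) = 101/20510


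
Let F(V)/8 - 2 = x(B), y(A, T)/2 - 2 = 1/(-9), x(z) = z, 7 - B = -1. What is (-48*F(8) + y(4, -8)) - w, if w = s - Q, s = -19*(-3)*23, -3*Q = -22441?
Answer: 20998/9 ≈ 2333.1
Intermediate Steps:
B = 8 (B = 7 - 1*(-1) = 7 + 1 = 8)
Q = 22441/3 (Q = -⅓*(-22441) = 22441/3 ≈ 7480.3)
y(A, T) = 34/9 (y(A, T) = 4 + 2/(-9) = 4 + 2*(-⅑) = 4 - 2/9 = 34/9)
s = 1311 (s = 57*23 = 1311)
F(V) = 80 (F(V) = 16 + 8*8 = 16 + 64 = 80)
w = -18508/3 (w = 1311 - 1*22441/3 = 1311 - 22441/3 = -18508/3 ≈ -6169.3)
(-48*F(8) + y(4, -8)) - w = (-48*80 + 34/9) - 1*(-18508/3) = (-3840 + 34/9) + 18508/3 = -34526/9 + 18508/3 = 20998/9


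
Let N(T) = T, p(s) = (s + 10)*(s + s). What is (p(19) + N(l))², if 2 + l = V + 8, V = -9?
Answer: 1207801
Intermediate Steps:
p(s) = 2*s*(10 + s) (p(s) = (10 + s)*(2*s) = 2*s*(10 + s))
l = -3 (l = -2 + (-9 + 8) = -2 - 1 = -3)
(p(19) + N(l))² = (2*19*(10 + 19) - 3)² = (2*19*29 - 3)² = (1102 - 3)² = 1099² = 1207801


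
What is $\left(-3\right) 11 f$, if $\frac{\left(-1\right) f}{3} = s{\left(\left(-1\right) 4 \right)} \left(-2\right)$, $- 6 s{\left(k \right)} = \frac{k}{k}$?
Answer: $33$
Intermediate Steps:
$s{\left(k \right)} = - \frac{1}{6}$ ($s{\left(k \right)} = - \frac{k \frac{1}{k}}{6} = \left(- \frac{1}{6}\right) 1 = - \frac{1}{6}$)
$f = -1$ ($f = - 3 \left(\left(- \frac{1}{6}\right) \left(-2\right)\right) = \left(-3\right) \frac{1}{3} = -1$)
$\left(-3\right) 11 f = \left(-3\right) 11 \left(-1\right) = \left(-33\right) \left(-1\right) = 33$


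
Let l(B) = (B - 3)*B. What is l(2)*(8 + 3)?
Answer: -22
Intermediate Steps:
l(B) = B*(-3 + B) (l(B) = (-3 + B)*B = B*(-3 + B))
l(2)*(8 + 3) = (2*(-3 + 2))*(8 + 3) = (2*(-1))*11 = -2*11 = -22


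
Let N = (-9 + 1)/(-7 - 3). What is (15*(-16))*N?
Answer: -192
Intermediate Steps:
N = ⅘ (N = -8/(-10) = -8*(-⅒) = ⅘ ≈ 0.80000)
(15*(-16))*N = (15*(-16))*(⅘) = -240*⅘ = -192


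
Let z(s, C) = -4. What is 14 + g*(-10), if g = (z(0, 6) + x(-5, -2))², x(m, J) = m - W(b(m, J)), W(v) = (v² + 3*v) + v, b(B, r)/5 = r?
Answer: -47596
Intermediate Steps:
b(B, r) = 5*r
W(v) = v² + 4*v
x(m, J) = m - 5*J*(4 + 5*J)
g = 4761 (g = (-4 + (-5 - 5*(-2)*(4 + 5*(-2))))² = (-4 + (-5 - 5*(-2)*(4 - 10)))² = (-4 + (-5 - 5*(-2)*(-6)))² = (-4 + (-5 - 60))² = (-4 - 65)² = (-69)² = 4761)
14 + g*(-10) = 14 + 4761*(-10) = 14 - 47610 = -47596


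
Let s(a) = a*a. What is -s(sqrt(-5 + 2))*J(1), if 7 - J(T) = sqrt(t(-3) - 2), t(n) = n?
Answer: 21 - 3*I*sqrt(5) ≈ 21.0 - 6.7082*I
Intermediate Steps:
J(T) = 7 - I*sqrt(5) (J(T) = 7 - sqrt(-3 - 2) = 7 - sqrt(-5) = 7 - I*sqrt(5))
s(a) = a**2
-s(sqrt(-5 + 2))*J(1) = -(sqrt(-5 + 2))**2*(7 - I*sqrt(5)) = -(sqrt(-3))**2*(7 - I*sqrt(5)) = -(I*sqrt(3))**2*(7 - I*sqrt(5)) = -(-3)*(7 - I*sqrt(5)) = -(-21 + 3*I*sqrt(5)) = 21 - 3*I*sqrt(5)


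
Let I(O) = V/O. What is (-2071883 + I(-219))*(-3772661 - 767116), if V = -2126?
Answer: 686626518488009/73 ≈ 9.4058e+12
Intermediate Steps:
I(O) = -2126/O
(-2071883 + I(-219))*(-3772661 - 767116) = (-2071883 - 2126/(-219))*(-3772661 - 767116) = (-2071883 - 2126*(-1/219))*(-4539777) = (-2071883 + 2126/219)*(-4539777) = -453740251/219*(-4539777) = 686626518488009/73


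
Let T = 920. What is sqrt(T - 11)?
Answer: 3*sqrt(101) ≈ 30.150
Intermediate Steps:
sqrt(T - 11) = sqrt(920 - 11) = sqrt(909) = 3*sqrt(101)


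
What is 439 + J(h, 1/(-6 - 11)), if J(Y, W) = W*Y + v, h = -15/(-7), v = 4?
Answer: 52702/119 ≈ 442.87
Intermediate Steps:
h = 15/7 (h = -15*(-⅐) = 15/7 ≈ 2.1429)
J(Y, W) = 4 + W*Y (J(Y, W) = W*Y + 4 = 4 + W*Y)
439 + J(h, 1/(-6 - 11)) = 439 + (4 + (15/7)/(-6 - 11)) = 439 + (4 + (15/7)/(-17)) = 439 + (4 - 1/17*15/7) = 439 + (4 - 15/119) = 439 + 461/119 = 52702/119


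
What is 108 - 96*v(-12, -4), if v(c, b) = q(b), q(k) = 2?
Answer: -84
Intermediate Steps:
v(c, b) = 2
108 - 96*v(-12, -4) = 108 - 96*2 = 108 - 192 = -84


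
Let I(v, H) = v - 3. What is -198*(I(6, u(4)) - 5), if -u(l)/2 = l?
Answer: 396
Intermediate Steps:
u(l) = -2*l
I(v, H) = -3 + v
-198*(I(6, u(4)) - 5) = -198*((-3 + 6) - 5) = -198*(3 - 5) = -198*(-2) = 396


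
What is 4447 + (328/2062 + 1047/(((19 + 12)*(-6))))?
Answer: 283911483/63922 ≈ 4441.5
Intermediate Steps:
4447 + (328/2062 + 1047/(((19 + 12)*(-6)))) = 4447 + (328*(1/2062) + 1047/((31*(-6)))) = 4447 + (164/1031 + 1047/(-186)) = 4447 + (164/1031 + 1047*(-1/186)) = 4447 + (164/1031 - 349/62) = 4447 - 349651/63922 = 283911483/63922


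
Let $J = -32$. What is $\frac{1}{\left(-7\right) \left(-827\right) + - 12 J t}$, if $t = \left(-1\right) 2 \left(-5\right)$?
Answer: $\frac{1}{9629} \approx 0.00010385$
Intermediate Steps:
$t = 10$ ($t = \left(-2\right) \left(-5\right) = 10$)
$\frac{1}{\left(-7\right) \left(-827\right) + - 12 J t} = \frac{1}{\left(-7\right) \left(-827\right) + \left(-12\right) \left(-32\right) 10} = \frac{1}{5789 + 384 \cdot 10} = \frac{1}{5789 + 3840} = \frac{1}{9629}$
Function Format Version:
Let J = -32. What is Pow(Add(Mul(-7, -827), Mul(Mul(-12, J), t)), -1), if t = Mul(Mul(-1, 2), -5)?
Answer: Rational(1, 9629) ≈ 0.00010385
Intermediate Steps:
t = 10 (t = Mul(-2, -5) = 10)
Pow(Add(Mul(-7, -827), Mul(Mul(-12, J), t)), -1) = Pow(Add(Mul(-7, -827), Mul(Mul(-12, -32), 10)), -1) = Pow(Add(5789, Mul(384, 10)), -1) = Pow(Add(5789, 3840), -1) = Pow(9629, -1) = Rational(1, 9629)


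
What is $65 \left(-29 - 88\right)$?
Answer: $-7605$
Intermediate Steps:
$65 \left(-29 - 88\right) = 65 \left(-117\right) = -7605$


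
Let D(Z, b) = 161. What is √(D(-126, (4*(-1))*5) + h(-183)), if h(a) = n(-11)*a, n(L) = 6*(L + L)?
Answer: √24317 ≈ 155.94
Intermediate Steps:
n(L) = 12*L (n(L) = 6*(2*L) = 12*L)
h(a) = -132*a (h(a) = (12*(-11))*a = -132*a)
√(D(-126, (4*(-1))*5) + h(-183)) = √(161 - 132*(-183)) = √(161 + 24156) = √24317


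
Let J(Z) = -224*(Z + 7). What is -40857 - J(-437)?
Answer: -137177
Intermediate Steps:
J(Z) = -1568 - 224*Z (J(Z) = -224*(7 + Z) = -1568 - 224*Z)
-40857 - J(-437) = -40857 - (-1568 - 224*(-437)) = -40857 - (-1568 + 97888) = -40857 - 1*96320 = -40857 - 96320 = -137177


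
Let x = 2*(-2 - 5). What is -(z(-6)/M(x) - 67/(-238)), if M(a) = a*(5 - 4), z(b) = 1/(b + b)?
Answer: -821/2856 ≈ -0.28747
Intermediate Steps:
z(b) = 1/(2*b)
x = -14 (x = 2*(-7) = -14)
M(a) = a (M(a) = a*1 = a)
-(z(-6)/M(x) - 67/(-238)) = -(((½)/(-6))/(-14) - 67/(-238)) = -(((½)*(-⅙))*(-1/14) - 67*(-1/238)) = -(-1/12*(-1/14) + 67/238) = -(1/168 + 67/238) = -1*821/2856 = -821/2856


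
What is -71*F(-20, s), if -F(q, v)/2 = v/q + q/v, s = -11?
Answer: 36991/110 ≈ 336.28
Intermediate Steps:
F(q, v) = -2*q/v - 2*v/q (F(q, v) = -2*(v/q + q/v) = -2*(q/v + v/q) = -2*q/v - 2*v/q)
-71*F(-20, s) = -71*(-2*(-20)/(-11) - 2*(-11)/(-20)) = -71*(-2*(-20)*(-1/11) - 2*(-11)*(-1/20)) = -71*(-40/11 - 11/10) = -71*(-521/110) = 36991/110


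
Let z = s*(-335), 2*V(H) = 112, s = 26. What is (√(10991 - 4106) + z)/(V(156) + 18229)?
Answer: -1742/3657 + 3*√85/6095 ≈ -0.47181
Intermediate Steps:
V(H) = 56 (V(H) = (½)*112 = 56)
z = -8710 (z = 26*(-335) = -8710)
(√(10991 - 4106) + z)/(V(156) + 18229) = (√(10991 - 4106) - 8710)/(56 + 18229) = (√6885 - 8710)/18285 = (9*√85 - 8710)*(1/18285) = (-8710 + 9*√85)*(1/18285) = -1742/3657 + 3*√85/6095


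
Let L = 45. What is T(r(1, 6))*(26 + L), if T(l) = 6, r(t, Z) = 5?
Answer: 426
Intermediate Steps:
T(r(1, 6))*(26 + L) = 6*(26 + 45) = 6*71 = 426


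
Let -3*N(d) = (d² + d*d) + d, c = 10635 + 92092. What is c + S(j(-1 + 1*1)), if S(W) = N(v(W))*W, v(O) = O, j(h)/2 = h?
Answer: 102727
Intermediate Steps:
j(h) = 2*h
c = 102727
N(d) = -2*d²/3 - d/3 (N(d) = -((d² + d*d) + d)/3 = -((d² + d²) + d)/3 = -(2*d² + d)/3 = -(d + 2*d²)/3 = -2*d²/3 - d/3)
S(W) = -W²*(1 + 2*W)/3 (S(W) = (-W*(1 + 2*W)/3)*W = -W²*(1 + 2*W)/3)
c + S(j(-1 + 1*1)) = 102727 + (2*(-1 + 1*1))²*(-1 - 4*(-1 + 1*1))/3 = 102727 + (2*(-1 + 1))²*(-1 - 4*(-1 + 1))/3 = 102727 + (2*0)²*(-1 - 4*0)/3 = 102727 + (⅓)*0²*(-1 - 2*0) = 102727 + (⅓)*0*(-1 + 0) = 102727 + (⅓)*0*(-1) = 102727 + 0 = 102727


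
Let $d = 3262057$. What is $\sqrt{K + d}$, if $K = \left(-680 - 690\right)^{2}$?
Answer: $\sqrt{5138957} \approx 2266.9$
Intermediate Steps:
$K = 1876900$ ($K = \left(-1370\right)^{2} = 1876900$)
$\sqrt{K + d} = \sqrt{1876900 + 3262057} = \sqrt{5138957}$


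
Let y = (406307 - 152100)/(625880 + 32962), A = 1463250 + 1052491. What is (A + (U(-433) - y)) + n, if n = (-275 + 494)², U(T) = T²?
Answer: 1812599926615/658842 ≈ 2.7512e+6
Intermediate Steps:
A = 2515741
y = 254207/658842 ≈ 0.38584
n = 47961 (n = 219² = 47961)
(A + (U(-433) - y)) + n = (2515741 + ((-433)² - 1*254207/658842)) + 47961 = (2515741 + (187489 - 254207/658842)) + 47961 = (2515741 + 123525373531/658842) + 47961 = 1781001205453/658842 + 47961 = 1812599926615/658842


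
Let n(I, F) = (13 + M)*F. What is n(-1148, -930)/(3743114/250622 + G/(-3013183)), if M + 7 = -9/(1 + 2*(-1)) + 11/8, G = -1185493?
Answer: -23000588746825395/23151596197016 ≈ -993.48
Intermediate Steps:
M = 27/8 (M = -7 + (-9/(1 + 2*(-1)) + 11/8) = -7 + (-9/(1 - 2) + 11*(1/8)) = -7 + (-9/(-1) + 11/8) = -7 + (-9*(-1) + 11/8) = -7 + (9 + 11/8) = -7 + 83/8 = 27/8 ≈ 3.3750)
n(I, F) = 131*F/8 (n(I, F) = (13 + 27/8)*F = 131*F/8)
n(-1148, -930)/(3743114/250622 + G/(-3013183)) = ((131/8)*(-930))/(3743114/250622 - 1185493/(-3013183)) = -60915/(4*(3743114*(1/250622) - 1185493*(-1/3013183))) = -60915/(4*(1871557/125311 + 1185493/3013183)) = -60915/(4*5787899049254/377584974913) = -60915/4*377584974913/5787899049254 = -23000588746825395/23151596197016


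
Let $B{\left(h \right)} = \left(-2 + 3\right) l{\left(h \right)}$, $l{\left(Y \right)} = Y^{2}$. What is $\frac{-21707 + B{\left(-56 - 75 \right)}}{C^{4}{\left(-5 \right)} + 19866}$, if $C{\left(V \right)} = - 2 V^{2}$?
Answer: $- \frac{2273}{3134933} \approx -0.00072506$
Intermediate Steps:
$B{\left(h \right)} = h^{2}$ ($B{\left(h \right)} = \left(-2 + 3\right) h^{2} = 1 h^{2} = h^{2}$)
$\frac{-21707 + B{\left(-56 - 75 \right)}}{C^{4}{\left(-5 \right)} + 19866} = \frac{-21707 + \left(-56 - 75\right)^{2}}{\left(- 2 \left(-5\right)^{2}\right)^{4} + 19866} = \frac{-21707 + \left(-131\right)^{2}}{\left(\left(-2\right) 25\right)^{4} + 19866} = \frac{-21707 + 17161}{\left(-50\right)^{4} + 19866} = - \frac{4546}{6250000 + 19866} = - \frac{4546}{6269866} = \left(-4546\right) \frac{1}{6269866} = - \frac{2273}{3134933}$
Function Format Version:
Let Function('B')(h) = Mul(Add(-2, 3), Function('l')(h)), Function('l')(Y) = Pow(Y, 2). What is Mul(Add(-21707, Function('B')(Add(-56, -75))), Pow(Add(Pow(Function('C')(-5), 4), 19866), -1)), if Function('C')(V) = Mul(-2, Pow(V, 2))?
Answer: Rational(-2273, 3134933) ≈ -0.00072506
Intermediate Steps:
Function('B')(h) = Pow(h, 2) (Function('B')(h) = Mul(Add(-2, 3), Pow(h, 2)) = Mul(1, Pow(h, 2)) = Pow(h, 2))
Mul(Add(-21707, Function('B')(Add(-56, -75))), Pow(Add(Pow(Function('C')(-5), 4), 19866), -1)) = Mul(Add(-21707, Pow(Add(-56, -75), 2)), Pow(Add(Pow(Mul(-2, Pow(-5, 2)), 4), 19866), -1)) = Mul(Add(-21707, Pow(-131, 2)), Pow(Add(Pow(Mul(-2, 25), 4), 19866), -1)) = Mul(Add(-21707, 17161), Pow(Add(Pow(-50, 4), 19866), -1)) = Mul(-4546, Pow(Add(6250000, 19866), -1)) = Mul(-4546, Pow(6269866, -1)) = Mul(-4546, Rational(1, 6269866)) = Rational(-2273, 3134933)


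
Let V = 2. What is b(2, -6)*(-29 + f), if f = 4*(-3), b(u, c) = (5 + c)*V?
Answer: 82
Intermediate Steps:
b(u, c) = 10 + 2*c (b(u, c) = (5 + c)*2 = 10 + 2*c)
f = -12
b(2, -6)*(-29 + f) = (10 + 2*(-6))*(-29 - 12) = (10 - 12)*(-41) = -2*(-41) = 82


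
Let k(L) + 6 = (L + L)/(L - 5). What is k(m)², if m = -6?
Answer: 2916/121 ≈ 24.099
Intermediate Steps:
k(L) = -6 + 2*L/(-5 + L) (k(L) = -6 + (L + L)/(L - 5) = -6 + (2*L)/(-5 + L) = -6 + 2*L/(-5 + L))
k(m)² = (2*(15 - 2*(-6))/(-5 - 6))² = (2*(15 + 12)/(-11))² = (2*(-1/11)*27)² = (-54/11)² = 2916/121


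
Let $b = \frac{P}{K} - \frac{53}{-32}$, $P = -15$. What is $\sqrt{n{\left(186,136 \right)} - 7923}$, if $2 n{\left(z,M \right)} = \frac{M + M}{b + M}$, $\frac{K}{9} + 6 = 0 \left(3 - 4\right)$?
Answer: $\frac{i \sqrt{500061489123}}{7945} \approx 89.006 i$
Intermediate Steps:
$K = -54$ ($K = -54 + 9 \cdot 0 \left(3 - 4\right) = -54 + 9 \cdot 0 \left(-1\right) = -54 + 9 \cdot 0 = -54 + 0 = -54$)
$b = \frac{557}{288}$ ($b = - \frac{15}{-54} - \frac{53}{-32} = \left(-15\right) \left(- \frac{1}{54}\right) - - \frac{53}{32} = \frac{5}{18} + \frac{53}{32} = \frac{557}{288} \approx 1.934$)
$n{\left(z,M \right)} = \frac{M}{\frac{557}{288} + M}$ ($n{\left(z,M \right)} = \frac{\left(M + M\right) \frac{1}{\frac{557}{288} + M}}{2} = \frac{2 M \frac{1}{\frac{557}{288} + M}}{2} = \frac{M}{\frac{557}{288} + M}$)
$\sqrt{n{\left(186,136 \right)} - 7923} = \sqrt{288 \cdot 136 \frac{1}{557 + 288 \cdot 136} - 7923} = \sqrt{288 \cdot 136 \frac{1}{557 + 39168} - 7923} = \sqrt{288 \cdot 136 \cdot \frac{1}{39725} - 7923} = \sqrt{\frac{39168}{39725} - 7923} = \sqrt{- \frac{314702007}{39725}} = \frac{i \sqrt{500061489123}}{7945}$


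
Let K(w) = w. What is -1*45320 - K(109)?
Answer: -45429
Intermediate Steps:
-1*45320 - K(109) = -1*45320 - 1*109 = -45320 - 109 = -45429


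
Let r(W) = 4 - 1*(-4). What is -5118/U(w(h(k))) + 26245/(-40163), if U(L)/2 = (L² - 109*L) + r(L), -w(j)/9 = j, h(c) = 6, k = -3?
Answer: -333995567/353836030 ≈ -0.94393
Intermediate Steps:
w(j) = -9*j
r(W) = 8 (r(W) = 4 + 4 = 8)
U(L) = 16 - 218*L + 2*L² (U(L) = 2*((L² - 109*L) + 8) = 2*(8 + L² - 109*L) = 16 - 218*L + 2*L²)
-5118/U(w(h(k))) + 26245/(-40163) = -5118/(16 - (-1962)*6 + 2*(-9*6)²) + 26245/(-40163) = -5118/(16 - 218*(-54) + 2*(-54)²) + 26245*(-1/40163) = -5118/(16 + 11772 + 2*2916) - 26245/40163 = -5118/(16 + 11772 + 5832) - 26245/40163 = -5118/17620 - 26245/40163 = -5118*1/17620 - 26245/40163 = -2559/8810 - 26245/40163 = -333995567/353836030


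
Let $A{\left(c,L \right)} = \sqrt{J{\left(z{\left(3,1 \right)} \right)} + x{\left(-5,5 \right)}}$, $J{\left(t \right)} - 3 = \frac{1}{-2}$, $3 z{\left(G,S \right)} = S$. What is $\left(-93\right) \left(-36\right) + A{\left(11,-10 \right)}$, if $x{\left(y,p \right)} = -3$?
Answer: $3348 + \frac{i \sqrt{2}}{2} \approx 3348.0 + 0.70711 i$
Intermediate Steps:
$z{\left(G,S \right)} = \frac{S}{3}$
$J{\left(t \right)} = \frac{5}{2}$ ($J{\left(t \right)} = 3 + \frac{1}{-2} = 3 - \frac{1}{2} = \frac{5}{2}$)
$A{\left(c,L \right)} = \frac{i \sqrt{2}}{2}$ ($A{\left(c,L \right)} = \sqrt{\frac{5}{2} - 3} = \sqrt{- \frac{1}{2}} = \frac{i \sqrt{2}}{2}$)
$\left(-93\right) \left(-36\right) + A{\left(11,-10 \right)} = \left(-93\right) \left(-36\right) + \frac{i \sqrt{2}}{2} = 3348 + \frac{i \sqrt{2}}{2}$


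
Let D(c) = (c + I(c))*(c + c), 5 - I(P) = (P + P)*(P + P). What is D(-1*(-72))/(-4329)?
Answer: 330544/481 ≈ 687.20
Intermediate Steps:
I(P) = 5 - 4*P**2 (I(P) = 5 - (P + P)*(P + P) = 5 - 2*P*2*P = 5 - 4*P**2)
D(c) = 2*c*(5 + c - 4*c**2) (D(c) = (c + (5 - 4*c**2))*(c + c) = (5 + c - 4*c**2)*(2*c) = 2*c*(5 + c - 4*c**2))
D(-1*(-72))/(-4329) = (2*(-1*(-72))*(5 - 1*(-72) - 4*(-1*(-72))**2))/(-4329) = (2*72*(5 + 72 - 4*72**2))*(-1/4329) = (2*72*(5 + 72 - 4*5184))*(-1/4329) = (2*72*(5 + 72 - 20736))*(-1/4329) = (2*72*(-20659))*(-1/4329) = -2974896*(-1/4329) = 330544/481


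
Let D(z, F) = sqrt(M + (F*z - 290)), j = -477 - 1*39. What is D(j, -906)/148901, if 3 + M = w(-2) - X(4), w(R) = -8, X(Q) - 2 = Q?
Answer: sqrt(467189)/148901 ≈ 0.0045904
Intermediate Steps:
j = -516 (j = -477 - 39 = -516)
X(Q) = 2 + Q
M = -17 (M = -3 + (-8 - (2 + 4)) = -3 + (-8 - 1*6) = -3 + (-8 - 6) = -3 - 14 = -17)
D(z, F) = sqrt(-307 + F*z) (D(z, F) = sqrt(-17 + (F*z - 290)) = sqrt(-17 + (-290 + F*z)) = sqrt(-307 + F*z))
D(j, -906)/148901 = sqrt(-307 - 906*(-516))/148901 = sqrt(-307 + 467496)*(1/148901) = sqrt(467189)*(1/148901) = sqrt(467189)/148901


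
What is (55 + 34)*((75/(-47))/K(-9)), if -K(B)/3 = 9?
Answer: 2225/423 ≈ 5.2600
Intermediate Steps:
K(B) = -27 (K(B) = -3*9 = -27)
(55 + 34)*((75/(-47))/K(-9)) = (55 + 34)*((75/(-47))/(-27)) = 89*((75*(-1/47))*(-1/27)) = 89*(-75/47*(-1/27)) = 89*(25/423) = 2225/423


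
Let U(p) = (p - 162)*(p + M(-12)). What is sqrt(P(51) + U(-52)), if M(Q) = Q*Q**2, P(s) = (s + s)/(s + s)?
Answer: sqrt(380921) ≈ 617.19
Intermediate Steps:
P(s) = 1 (P(s) = (2*s)/((2*s)) = (2*s)*(1/(2*s)) = 1)
M(Q) = Q**3
U(p) = (-1728 + p)*(-162 + p) (U(p) = (p - 162)*(p + (-12)**3) = (-162 + p)*(p - 1728) = (-162 + p)*(-1728 + p) = (-1728 + p)*(-162 + p))
sqrt(P(51) + U(-52)) = sqrt(1 + (279936 + (-52)**2 - 1890*(-52))) = sqrt(1 + (279936 + 2704 + 98280)) = sqrt(1 + 380920) = sqrt(380921)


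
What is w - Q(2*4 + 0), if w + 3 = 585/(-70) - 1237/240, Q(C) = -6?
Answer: -17659/1680 ≈ -10.511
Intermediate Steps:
w = -27739/1680 (w = -3 + (585/(-70) - 1237/240) = -3 + (585*(-1/70) - 1237*1/240) = -3 + (-117/14 - 1237/240) = -3 - 22699/1680 = -27739/1680 ≈ -16.511)
w - Q(2*4 + 0) = -27739/1680 - 1*(-6) = -27739/1680 + 6 = -17659/1680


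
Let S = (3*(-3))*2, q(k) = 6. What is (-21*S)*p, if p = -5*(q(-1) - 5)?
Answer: -1890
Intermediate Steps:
S = -18 (S = -9*2 = -18)
p = -5 (p = -5*(6 - 5) = -5*1 = -5)
(-21*S)*p = -21*(-18)*(-5) = 378*(-5) = -1890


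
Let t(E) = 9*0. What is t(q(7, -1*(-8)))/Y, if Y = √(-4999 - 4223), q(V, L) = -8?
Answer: 0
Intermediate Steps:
t(E) = 0
Y = I*√9222 (Y = √(-9222) = I*√9222 ≈ 96.031*I)
t(q(7, -1*(-8)))/Y = 0/((I*√9222)) = 0*(-I*√9222/9222) = 0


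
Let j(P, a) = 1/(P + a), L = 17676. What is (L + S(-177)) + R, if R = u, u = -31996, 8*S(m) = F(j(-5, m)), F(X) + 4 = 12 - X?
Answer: -20848463/1456 ≈ -14319.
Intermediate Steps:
F(X) = 8 - X (F(X) = -4 + (12 - X) = 8 - X)
S(m) = 1 - 1/(8*(-5 + m)) (S(m) = (8 - 1/(-5 + m))/8 = 1 - 1/(8*(-5 + m)))
R = -31996
(L + S(-177)) + R = (17676 + (-41/8 - 177)/(-5 - 177)) - 31996 = (17676 - 1457/8/(-182)) - 31996 = (17676 - 1/182*(-1457/8)) - 31996 = (17676 + 1457/1456) - 31996 = 25737713/1456 - 31996 = -20848463/1456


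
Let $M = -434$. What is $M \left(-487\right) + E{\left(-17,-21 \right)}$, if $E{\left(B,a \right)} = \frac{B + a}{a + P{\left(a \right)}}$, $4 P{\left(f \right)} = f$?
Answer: $\frac{22192742}{105} \approx 2.1136 \cdot 10^{5}$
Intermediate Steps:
$P{\left(f \right)} = \frac{f}{4}$
$E{\left(B,a \right)} = \frac{4 \left(B + a\right)}{5 a}$ ($E{\left(B,a \right)} = \frac{B + a}{a + \frac{a}{4}} = \frac{B + a}{\frac{5}{4} a} = \left(B + a\right) \frac{4}{5 a} = \frac{4 \left(B + a\right)}{5 a}$)
$M \left(-487\right) + E{\left(-17,-21 \right)} = \left(-434\right) \left(-487\right) + \frac{4 \left(-17 - 21\right)}{5 \left(-21\right)} = 211358 + \frac{4}{5} \left(- \frac{1}{21}\right) \left(-38\right) = 211358 + \frac{152}{105} = \frac{22192742}{105}$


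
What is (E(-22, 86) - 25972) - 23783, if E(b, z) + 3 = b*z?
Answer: -51650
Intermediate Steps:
E(b, z) = -3 + b*z
(E(-22, 86) - 25972) - 23783 = ((-3 - 22*86) - 25972) - 23783 = ((-3 - 1892) - 25972) - 23783 = (-1895 - 25972) - 23783 = -27867 - 23783 = -51650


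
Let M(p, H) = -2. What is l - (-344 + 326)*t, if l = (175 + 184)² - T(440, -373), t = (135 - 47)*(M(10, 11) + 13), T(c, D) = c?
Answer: 145865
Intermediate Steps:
t = 968 (t = (135 - 47)*(-2 + 13) = 88*11 = 968)
l = 128441 (l = (175 + 184)² - 1*440 = 359² - 440 = 128881 - 440 = 128441)
l - (-344 + 326)*t = 128441 - (-344 + 326)*968 = 128441 - (-18)*968 = 128441 - 1*(-17424) = 128441 + 17424 = 145865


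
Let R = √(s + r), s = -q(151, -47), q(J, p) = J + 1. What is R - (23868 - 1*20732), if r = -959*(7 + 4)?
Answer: -3136 + 3*I*√1189 ≈ -3136.0 + 103.45*I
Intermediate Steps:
q(J, p) = 1 + J
r = -10549 (r = -959*11 = -137*77 = -10549)
s = -152 (s = -(1 + 151) = -1*152 = -152)
R = 3*I*√1189 (R = √(-152 - 10549) = √(-10701) = 3*I*√1189 ≈ 103.45*I)
R - (23868 - 1*20732) = 3*I*√1189 - (23868 - 1*20732) = 3*I*√1189 - (23868 - 20732) = 3*I*√1189 - 1*3136 = 3*I*√1189 - 3136 = -3136 + 3*I*√1189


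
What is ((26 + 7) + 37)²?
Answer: 4900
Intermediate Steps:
((26 + 7) + 37)² = (33 + 37)² = 70² = 4900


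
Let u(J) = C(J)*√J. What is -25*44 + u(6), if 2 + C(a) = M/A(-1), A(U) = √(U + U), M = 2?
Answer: -1100 - √6*(2 + I*√2) ≈ -1104.9 - 3.4641*I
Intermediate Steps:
A(U) = √2*√U (A(U) = √(2*U) = √2*√U)
C(a) = -2 - I*√2 (C(a) = -2 + 2/((√2*√(-1))) = -2 + 2/((√2*I)) = -2 + 2/((I*√2)) = -2 + 2*(-I*√2/2) = -2 - I*√2)
u(J) = √J*(-2 - I*√2) (u(J) = (-2 - I*√2)*√J = √J*(-2 - I*√2))
-25*44 + u(6) = -25*44 + √6*(-2 - I*√2) = -1100 + √6*(-2 - I*√2)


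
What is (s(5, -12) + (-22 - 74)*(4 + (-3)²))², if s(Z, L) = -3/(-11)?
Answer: 188375625/121 ≈ 1.5568e+6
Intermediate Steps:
s(Z, L) = 3/11 (s(Z, L) = -3*(-1/11) = 3/11)
(s(5, -12) + (-22 - 74)*(4 + (-3)²))² = (3/11 + (-22 - 74)*(4 + (-3)²))² = (3/11 - 96*(4 + 9))² = (3/11 - 96*13)² = (3/11 - 1248)² = (-13725/11)² = 188375625/121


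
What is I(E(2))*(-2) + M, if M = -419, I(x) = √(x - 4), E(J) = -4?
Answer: -419 - 4*I*√2 ≈ -419.0 - 5.6569*I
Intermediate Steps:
I(x) = √(-4 + x)
I(E(2))*(-2) + M = √(-4 - 4)*(-2) - 419 = √(-8)*(-2) - 419 = (2*I*√2)*(-2) - 419 = -4*I*√2 - 419 = -419 - 4*I*√2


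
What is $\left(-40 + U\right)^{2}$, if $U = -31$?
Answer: $5041$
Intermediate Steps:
$\left(-40 + U\right)^{2} = \left(-40 - 31\right)^{2} = \left(-71\right)^{2} = 5041$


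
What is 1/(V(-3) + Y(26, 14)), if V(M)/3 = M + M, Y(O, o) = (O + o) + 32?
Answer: 1/54 ≈ 0.018519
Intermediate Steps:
Y(O, o) = 32 + O + o
V(M) = 6*M (V(M) = 3*(M + M) = 3*(2*M) = 6*M)
1/(V(-3) + Y(26, 14)) = 1/(6*(-3) + (32 + 26 + 14)) = 1/(-18 + 72) = 1/54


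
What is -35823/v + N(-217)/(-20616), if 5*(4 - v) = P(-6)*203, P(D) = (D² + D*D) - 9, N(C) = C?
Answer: 3695405713/263245704 ≈ 14.038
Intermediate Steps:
P(D) = -9 + 2*D² (P(D) = (D² + D²) - 9 = 2*D² - 9 = -9 + 2*D²)
v = -12769/5 (v = 4 - (-9 + 2*(-6)²)*203/5 = 4 - (-9 + 2*36)*203/5 = 4 - (-9 + 72)*203/5 = 4 - 63*203/5 = 4 - ⅕*12789 = 4 - 12789/5 = -12769/5 ≈ -2553.8)
-35823/v + N(-217)/(-20616) = -35823/(-12769/5) - 217/(-20616) = -35823*(-5/12769) - 217*(-1/20616) = 179115/12769 + 217/20616 = 3695405713/263245704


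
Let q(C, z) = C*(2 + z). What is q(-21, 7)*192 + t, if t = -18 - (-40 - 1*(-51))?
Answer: -36317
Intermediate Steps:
t = -29 (t = -18 - (-40 + 51) = -18 - 1*11 = -18 - 11 = -29)
q(-21, 7)*192 + t = -21*(2 + 7)*192 - 29 = -21*9*192 - 29 = -189*192 - 29 = -36288 - 29 = -36317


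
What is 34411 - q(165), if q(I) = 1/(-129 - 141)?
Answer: 9290971/270 ≈ 34411.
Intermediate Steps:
q(I) = -1/270 (q(I) = 1/(-270) = -1/270)
34411 - q(165) = 34411 - 1*(-1/270) = 34411 + 1/270 = 9290971/270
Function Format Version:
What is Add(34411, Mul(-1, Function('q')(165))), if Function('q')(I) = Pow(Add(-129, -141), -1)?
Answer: Rational(9290971, 270) ≈ 34411.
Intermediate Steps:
Function('q')(I) = Rational(-1, 270) (Function('q')(I) = Pow(-270, -1) = Rational(-1, 270))
Add(34411, Mul(-1, Function('q')(165))) = Add(34411, Mul(-1, Rational(-1, 270))) = Add(34411, Rational(1, 270)) = Rational(9290971, 270)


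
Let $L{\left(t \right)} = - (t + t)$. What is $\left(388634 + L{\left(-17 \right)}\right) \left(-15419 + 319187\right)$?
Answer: $118064901024$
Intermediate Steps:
$L{\left(t \right)} = - 2 t$
$\left(388634 + L{\left(-17 \right)}\right) \left(-15419 + 319187\right) = \left(388634 - -34\right) \left(-15419 + 319187\right) = \left(388634 + 34\right) 303768 = 388668 \cdot 303768 = 118064901024$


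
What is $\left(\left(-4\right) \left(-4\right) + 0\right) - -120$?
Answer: $136$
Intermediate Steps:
$\left(\left(-4\right) \left(-4\right) + 0\right) - -120 = \left(16 + 0\right) + 120 = 16 + 120 = 136$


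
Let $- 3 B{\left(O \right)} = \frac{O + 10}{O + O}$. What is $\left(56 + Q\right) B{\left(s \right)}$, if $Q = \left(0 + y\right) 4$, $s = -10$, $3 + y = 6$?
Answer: $0$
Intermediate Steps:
$y = 3$ ($y = -3 + 6 = 3$)
$B{\left(O \right)} = - \frac{10 + O}{6 O}$ ($B{\left(O \right)} = - \frac{\left(O + 10\right) \frac{1}{O + O}}{3} = - \frac{\left(10 + O\right) \frac{1}{2 O}}{3} = - \frac{\frac{1}{2} \frac{1}{O} \left(10 + O\right)}{3} = - \frac{10 + O}{6 O}$)
$Q = 12$ ($Q = \left(0 + 3\right) 4 = 3 \cdot 4 = 12$)
$\left(56 + Q\right) B{\left(s \right)} = \left(56 + 12\right) \frac{-10 - -10}{6 \left(-10\right)} = 68 \cdot \frac{1}{6} \left(- \frac{1}{10}\right) \left(-10 + 10\right) = 68 \cdot \frac{1}{6} \left(- \frac{1}{10}\right) 0 = 68 \cdot 0 = 0$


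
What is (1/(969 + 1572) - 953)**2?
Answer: 5864010951184/6456681 ≈ 9.0821e+5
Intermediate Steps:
(1/(969 + 1572) - 953)**2 = (1/2541 - 953)**2 = (-2421572/2541)**2 = 5864010951184/6456681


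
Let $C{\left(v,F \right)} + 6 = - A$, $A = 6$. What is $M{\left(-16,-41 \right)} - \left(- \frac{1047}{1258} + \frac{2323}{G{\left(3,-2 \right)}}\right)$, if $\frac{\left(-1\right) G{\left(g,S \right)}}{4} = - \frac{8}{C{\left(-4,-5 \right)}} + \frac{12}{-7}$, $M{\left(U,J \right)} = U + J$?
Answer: $- \frac{33793503}{55352} \approx -610.52$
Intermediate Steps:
$M{\left(U,J \right)} = J + U$
$C{\left(v,F \right)} = -12$ ($C{\left(v,F \right)} = -6 - 6 = -12$)
$G{\left(g,S \right)} = \frac{88}{21}$ ($G{\left(g,S \right)} = - 4 \left(- \frac{8}{-12} + \frac{12}{-7}\right) = - 4 \left(\left(-8\right) \left(- \frac{1}{12}\right) + 12 \left(- \frac{1}{7}\right)\right) = - 4 \left(\frac{2}{3} - \frac{12}{7}\right) = \left(-4\right) \left(- \frac{22}{21}\right) = \frac{88}{21}$)
$M{\left(-16,-41 \right)} - \left(- \frac{1047}{1258} + \frac{2323}{G{\left(3,-2 \right)}}\right) = \left(-41 - 16\right) - \left(- \frac{1047}{1258} + \frac{2323}{\frac{88}{21}}\right) = -57 - \left(\left(-1047\right) \frac{1}{1258} + 2323 \cdot \frac{21}{88}\right) = -57 - \left(- \frac{1047}{1258} + \frac{48783}{88}\right) = -57 - \frac{30638439}{55352} = - \frac{33793503}{55352}$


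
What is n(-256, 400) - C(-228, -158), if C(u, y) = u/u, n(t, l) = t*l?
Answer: -102401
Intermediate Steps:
n(t, l) = l*t
C(u, y) = 1
n(-256, 400) - C(-228, -158) = 400*(-256) - 1*1 = -102400 - 1 = -102401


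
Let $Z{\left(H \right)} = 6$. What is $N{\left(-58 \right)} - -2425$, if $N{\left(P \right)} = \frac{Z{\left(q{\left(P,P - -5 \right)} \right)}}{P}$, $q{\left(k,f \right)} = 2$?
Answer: $\frac{70322}{29} \approx 2424.9$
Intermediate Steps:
$N{\left(P \right)} = \frac{6}{P}$
$N{\left(-58 \right)} - -2425 = \frac{6}{-58} - -2425 = 6 \left(- \frac{1}{58}\right) + 2425 = - \frac{3}{29} + 2425 = \frac{70322}{29}$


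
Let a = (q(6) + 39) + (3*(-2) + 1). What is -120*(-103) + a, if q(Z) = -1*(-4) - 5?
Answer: 12393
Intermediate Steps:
q(Z) = -1 (q(Z) = 4 - 5 = -1)
a = 33 (a = (-1 + 39) + (3*(-2) + 1) = 38 + (-6 + 1) = 38 - 5 = 33)
-120*(-103) + a = -120*(-103) + 33 = 12360 + 33 = 12393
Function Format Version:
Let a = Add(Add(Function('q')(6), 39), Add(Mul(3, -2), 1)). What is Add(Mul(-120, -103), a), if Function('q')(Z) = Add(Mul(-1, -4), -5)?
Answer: 12393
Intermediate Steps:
Function('q')(Z) = -1 (Function('q')(Z) = Add(4, -5) = -1)
a = 33 (a = Add(Add(-1, 39), Add(Mul(3, -2), 1)) = Add(38, Add(-6, 1)) = Add(38, -5) = 33)
Add(Mul(-120, -103), a) = Add(Mul(-120, -103), 33) = Add(12360, 33) = 12393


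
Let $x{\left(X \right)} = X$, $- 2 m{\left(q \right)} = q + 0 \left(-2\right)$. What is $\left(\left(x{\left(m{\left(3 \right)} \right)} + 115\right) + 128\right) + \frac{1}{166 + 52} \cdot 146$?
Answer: $\frac{52793}{218} \approx 242.17$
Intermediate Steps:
$m{\left(q \right)} = - \frac{q}{2}$ ($m{\left(q \right)} = - \frac{q + 0 \left(-2\right)}{2} = - \frac{q + 0}{2} = - \frac{q}{2}$)
$\left(\left(x{\left(m{\left(3 \right)} \right)} + 115\right) + 128\right) + \frac{1}{166 + 52} \cdot 146 = \left(\left(\left(- \frac{1}{2}\right) 3 + 115\right) + 128\right) + \frac{1}{166 + 52} \cdot 146 = \left(\left(- \frac{3}{2} + 115\right) + 128\right) + \frac{1}{218} \cdot 146 = \left(\frac{227}{2} + 128\right) + \frac{1}{218} \cdot 146 = \frac{483}{2} + \frac{73}{109} = \frac{52793}{218}$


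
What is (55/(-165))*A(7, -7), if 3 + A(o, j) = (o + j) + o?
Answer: -4/3 ≈ -1.3333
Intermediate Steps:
A(o, j) = -3 + j + 2*o (A(o, j) = -3 + ((o + j) + o) = -3 + ((j + o) + o) = -3 + (j + 2*o) = -3 + j + 2*o)
(55/(-165))*A(7, -7) = (55/(-165))*(-3 - 7 + 2*7) = (55*(-1/165))*(-3 - 7 + 14) = -⅓*4 = -4/3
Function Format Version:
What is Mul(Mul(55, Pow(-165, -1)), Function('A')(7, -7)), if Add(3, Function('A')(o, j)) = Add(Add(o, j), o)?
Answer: Rational(-4, 3) ≈ -1.3333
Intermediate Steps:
Function('A')(o, j) = Add(-3, j, Mul(2, o)) (Function('A')(o, j) = Add(-3, Add(Add(o, j), o)) = Add(-3, Add(Add(j, o), o)) = Add(-3, Add(j, Mul(2, o))) = Add(-3, j, Mul(2, o)))
Mul(Mul(55, Pow(-165, -1)), Function('A')(7, -7)) = Mul(Mul(55, Pow(-165, -1)), Add(-3, -7, Mul(2, 7))) = Mul(Mul(55, Rational(-1, 165)), Add(-3, -7, 14)) = Mul(Rational(-1, 3), 4) = Rational(-4, 3)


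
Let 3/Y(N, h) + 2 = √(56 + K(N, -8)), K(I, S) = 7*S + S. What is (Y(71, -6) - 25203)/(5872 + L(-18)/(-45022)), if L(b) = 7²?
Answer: -59721683/13914165 - 22511*I*√2/264369135 ≈ -4.2922 - 0.00012042*I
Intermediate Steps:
L(b) = 49
K(I, S) = 8*S
Y(N, h) = 3/(-2 + 2*I*√2) (Y(N, h) = 3/(-2 + √(56 + 8*(-8))) = 3/(-2 + √(56 - 64)) = 3/(-2 + √(-8)) = 3/(-2 + 2*I*√2))
(Y(71, -6) - 25203)/(5872 + L(-18)/(-45022)) = ((-½ - I*√2/2) - 25203)/(5872 + 49/(-45022)) = (-50407/2 - I*√2/2)/(5872 + 49*(-1/45022)) = (-50407/2 - I*√2/2)/(5872 - 49/45022) = (-50407/2 - I*√2/2)/(264369135/45022) = (-50407/2 - I*√2/2)*(45022/264369135) = -59721683/13914165 - 22511*I*√2/264369135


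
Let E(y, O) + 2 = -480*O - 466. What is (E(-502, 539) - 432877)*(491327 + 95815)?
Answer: -406340428230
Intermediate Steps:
E(y, O) = -468 - 480*O (E(y, O) = -2 + (-480*O - 466) = -2 + (-466 - 480*O) = -468 - 480*O)
(E(-502, 539) - 432877)*(491327 + 95815) = ((-468 - 480*539) - 432877)*(491327 + 95815) = ((-468 - 258720) - 432877)*587142 = (-259188 - 432877)*587142 = -692065*587142 = -406340428230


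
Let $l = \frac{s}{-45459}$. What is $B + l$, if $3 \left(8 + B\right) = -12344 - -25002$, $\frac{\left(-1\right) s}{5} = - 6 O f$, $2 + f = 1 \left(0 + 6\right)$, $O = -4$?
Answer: $\frac{21271498}{5051} \approx 4211.3$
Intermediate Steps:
$f = 4$ ($f = -2 + 1 \left(0 + 6\right) = -2 + 1 \cdot 6 = -2 + 6 = 4$)
$s = -480$ ($s = - 5 \left(-6\right) \left(-4\right) 4 = - 5 \cdot 24 \cdot 4 = \left(-5\right) 96 = -480$)
$l = \frac{160}{15153}$ ($l = - \frac{480}{-45459} = \left(-480\right) \left(- \frac{1}{45459}\right) = \frac{160}{15153} \approx 0.010559$)
$B = \frac{12634}{3}$ ($B = -8 + \frac{-12344 - -25002}{3} = -8 + \frac{-12344 + 25002}{3} = -8 + \frac{1}{3} \cdot 12658 = -8 + \frac{12658}{3} = \frac{12634}{3} \approx 4211.3$)
$B + l = \frac{12634}{3} + \frac{160}{15153} = \frac{21271498}{5051}$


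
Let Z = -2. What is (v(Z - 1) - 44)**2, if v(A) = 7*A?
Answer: 4225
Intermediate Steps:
(v(Z - 1) - 44)**2 = (7*(-2 - 1) - 44)**2 = (7*(-3) - 44)**2 = (-21 - 44)**2 = (-65)**2 = 4225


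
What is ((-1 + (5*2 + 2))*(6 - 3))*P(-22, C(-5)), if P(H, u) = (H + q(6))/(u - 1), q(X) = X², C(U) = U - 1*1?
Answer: -66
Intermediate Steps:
C(U) = -1 + U (C(U) = U - 1 = -1 + U)
P(H, u) = (36 + H)/(-1 + u) (P(H, u) = (H + 6²)/(u - 1) = (H + 36)/(-1 + u) = (36 + H)/(-1 + u))
((-1 + (5*2 + 2))*(6 - 3))*P(-22, C(-5)) = ((-1 + (5*2 + 2))*(6 - 3))*((36 - 22)/(-1 + (-1 - 5))) = ((-1 + (10 + 2))*3)*(14/(-1 - 6)) = ((-1 + 12)*3)*(14/(-7)) = (11*3)*(-⅐*14) = 33*(-2) = -66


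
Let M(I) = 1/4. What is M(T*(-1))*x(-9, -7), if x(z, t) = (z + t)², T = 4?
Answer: 64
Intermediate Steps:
x(z, t) = (t + z)²
M(I) = ¼
M(T*(-1))*x(-9, -7) = (-7 - 9)²/4 = (¼)*(-16)² = (¼)*256 = 64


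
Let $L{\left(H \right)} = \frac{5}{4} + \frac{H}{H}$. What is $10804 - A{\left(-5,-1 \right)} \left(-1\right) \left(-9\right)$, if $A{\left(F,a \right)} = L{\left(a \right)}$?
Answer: $\frac{43135}{4} \approx 10784.0$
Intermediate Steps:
$L{\left(H \right)} = \frac{9}{4}$ ($L{\left(H \right)} = 5 \cdot \frac{1}{4} + 1 = \frac{5}{4} + 1 = \frac{9}{4}$)
$A{\left(F,a \right)} = \frac{9}{4}$
$10804 - A{\left(-5,-1 \right)} \left(-1\right) \left(-9\right) = 10804 - \frac{9}{4} \left(-1\right) \left(-9\right) = 10804 - \left(- \frac{9}{4}\right) \left(-9\right) = 10804 - \frac{81}{4} = \frac{43135}{4}$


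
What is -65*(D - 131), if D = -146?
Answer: 18005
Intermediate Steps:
-65*(D - 131) = -65*(-146 - 131) = -65*(-277) = 18005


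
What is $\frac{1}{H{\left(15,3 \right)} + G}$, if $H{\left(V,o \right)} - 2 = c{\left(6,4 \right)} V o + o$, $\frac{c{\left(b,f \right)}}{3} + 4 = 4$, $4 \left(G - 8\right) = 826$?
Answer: $\frac{2}{439} \approx 0.0045558$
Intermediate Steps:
$G = \frac{429}{2}$ ($G = 8 + \frac{1}{4} \cdot 826 = 8 + \frac{413}{2} = \frac{429}{2} \approx 214.5$)
$c{\left(b,f \right)} = 0$ ($c{\left(b,f \right)} = -12 + 3 \cdot 4 = -12 + 12 = 0$)
$H{\left(V,o \right)} = 2 + o$ ($H{\left(V,o \right)} = 2 + \left(0 V o + o\right) = 2 + \left(0 o + o\right) = 2 + \left(0 + o\right) = 2 + o$)
$\frac{1}{H{\left(15,3 \right)} + G} = \frac{1}{\left(2 + 3\right) + \frac{429}{2}} = \frac{1}{5 + \frac{429}{2}} = \frac{1}{\frac{439}{2}} = \frac{2}{439}$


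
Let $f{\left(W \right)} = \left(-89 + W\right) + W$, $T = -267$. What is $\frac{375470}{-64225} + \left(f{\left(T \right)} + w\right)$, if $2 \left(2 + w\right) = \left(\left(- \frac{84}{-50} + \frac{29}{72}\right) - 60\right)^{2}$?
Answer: $\frac{17418816377569}{16647120000} \approx 1046.4$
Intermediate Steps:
$f{\left(W \right)} = -89 + 2 W$
$w = \frac{10855311001}{6480000}$ ($w = -2 + \frac{\left(\left(- \frac{84}{-50} + \frac{29}{72}\right) - 60\right)^{2}}{2} = -2 + \frac{\left(\left(\left(-84\right) \left(- \frac{1}{50}\right) + 29 \cdot \frac{1}{72}\right) - 60\right)^{2}}{2} = -2 + \frac{\left(\left(\frac{42}{25} + \frac{29}{72}\right) - 60\right)^{2}}{2} = -2 + \frac{\left(\frac{3749}{1800} - 60\right)^{2}}{2} = -2 + \frac{\left(- \frac{104251}{1800}\right)^{2}}{2} = -2 + \frac{1}{2} \cdot \frac{10868271001}{3240000} = -2 + \frac{10868271001}{6480000} = \frac{10855311001}{6480000} \approx 1675.2$)
$\frac{375470}{-64225} + \left(f{\left(T \right)} + w\right) = \frac{375470}{-64225} + \left(\left(-89 + 2 \left(-267\right)\right) + \frac{10855311001}{6480000}\right) = 375470 \left(- \frac{1}{64225}\right) + \left(\left(-89 - 534\right) + \frac{10855311001}{6480000}\right) = - \frac{75094}{12845} + \left(-623 + \frac{10855311001}{6480000}\right) = - \frac{75094}{12845} + \frac{6818271001}{6480000} = \frac{17418816377569}{16647120000}$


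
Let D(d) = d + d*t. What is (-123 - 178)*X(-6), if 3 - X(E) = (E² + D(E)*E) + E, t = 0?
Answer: 18963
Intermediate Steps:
D(d) = d (D(d) = d + d*0 = d + 0 = d)
X(E) = 3 - E - 2*E² (X(E) = 3 - ((E² + E*E) + E) = 3 - ((E² + E²) + E) = 3 - (2*E² + E) = 3 - (E + 2*E²) = 3 + (-E - 2*E²) = 3 - E - 2*E²)
(-123 - 178)*X(-6) = (-123 - 178)*(3 - 1*(-6) - 2*(-6)²) = -301*(3 + 6 - 2*36) = -301*(3 + 6 - 72) = -301*(-63) = 18963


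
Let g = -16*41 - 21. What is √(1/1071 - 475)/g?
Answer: -2*I*√15134539/241689 ≈ -0.032193*I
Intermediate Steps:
g = -677 (g = -656 - 21 = -677)
√(1/1071 - 475)/g = √(1/1071 - 475)/(-677) = √(1/1071 - 475)*(-1/677) = √(-508724/1071)*(-1/677) = (2*I*√15134539/357)*(-1/677) = -2*I*√15134539/241689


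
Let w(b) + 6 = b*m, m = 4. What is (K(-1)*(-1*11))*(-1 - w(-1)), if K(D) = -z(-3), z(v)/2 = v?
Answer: -594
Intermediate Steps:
z(v) = 2*v
w(b) = -6 + 4*b (w(b) = -6 + b*4 = -6 + 4*b)
K(D) = 6 (K(D) = -2*(-3) = -1*(-6) = 6)
(K(-1)*(-1*11))*(-1 - w(-1)) = (6*(-1*11))*(-1 - (-6 + 4*(-1))) = (6*(-11))*(-1 - (-6 - 4)) = -66*(-1 - 1*(-10)) = -66*(-1 + 10) = -66*9 = -594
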